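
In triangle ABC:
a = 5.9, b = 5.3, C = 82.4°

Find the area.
Two sides and the included angle (SAS): A = ½·a·b·sin(C) = ½·5.9·5.3·sin(82.4°)
sin(82.4°) ≈ 0.991216
A ≈ ½·31.27·0.991216 = 15.635·0.991216 ≈ 15.4977

Area = 15.5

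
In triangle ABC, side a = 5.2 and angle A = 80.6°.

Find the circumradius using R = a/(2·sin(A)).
R = a/(2·sin(A)) = 5.2/(2·sin(80.6°))
sin(80.6°) ≈ 0.986572
R ≈ 5.2/(2·0.986572) = 5.2/1.97314 ≈ 2.63539

R = 2.635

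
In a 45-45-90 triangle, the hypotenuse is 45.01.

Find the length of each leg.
In a 45-45-90 triangle hypotenuse = leg·√2, so leg = hypotenuse/√2.
Leg = 45.01/√2 ≈ 45.01/1.41421 ≈ 31.8269

Each leg = 31.83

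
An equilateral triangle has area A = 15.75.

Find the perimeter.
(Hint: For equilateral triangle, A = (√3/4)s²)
A = (√3/4)s²  ⇒  s² = 4A/√3 = 4·15.75/√3 = 63/1.73205 ≈ 36.3731
s ≈ √36.3731 ≈ 6.03101
Perimeter = 3s ≈ 3·6.03101 ≈ 18.093

Perimeter = 18.09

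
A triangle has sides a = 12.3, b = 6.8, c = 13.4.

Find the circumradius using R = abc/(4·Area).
First find the area with Heron's formula.
s = (12.3 + 6.8 + 13.4)/2 = 16.25
Area = √(s(s−a)(s−b)(s−c)) = √(16.25·3.95·9.45·2.85) ≈ √1728.73 ≈ 41.578
abc = 12.3·6.8·13.4 = 1120.776
R = abc/(4·Area) ≈ 1120.776/(4·41.578) = 1120.776/166.312 ≈ 6.739

R = 6.739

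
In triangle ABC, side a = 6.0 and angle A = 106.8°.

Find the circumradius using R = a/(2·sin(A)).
R = a/(2·sin(A)) = 6.0/(2·sin(106.8°))
sin(106.8°) ≈ 0.957319
R ≈ 6.0/(2·0.957319) = 6.0/1.91464 ≈ 3.13375

R = 3.134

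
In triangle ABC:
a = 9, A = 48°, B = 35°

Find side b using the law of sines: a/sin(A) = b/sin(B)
a/sin(A) = b/sin(B)  ⇒  b = a·sin(B)/sin(A) = 9·sin(35°)/sin(48°)
sin(35°) ≈ 0.573576, sin(48°) ≈ 0.743145
b ≈ 9·0.573576/0.743145 ≈ 5.16219/0.743145 ≈ 6.94641

b = 6.946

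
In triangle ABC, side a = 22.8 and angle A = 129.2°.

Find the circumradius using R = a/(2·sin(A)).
R = a/(2·sin(A)) = 22.8/(2·sin(129.2°))
sin(129.2°) ≈ 0.774944
R ≈ 22.8/(2·0.774944) = 22.8/1.54989 ≈ 14.7107

R = 14.71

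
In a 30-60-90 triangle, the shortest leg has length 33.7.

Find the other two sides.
In a 30-60-90 triangle the sides are in ratio 1 : √3 : 2 (short leg : long leg : hypotenuse).
Long leg = 33.7·√3 ≈ 33.7·1.73205 ≈ 58.3701
Hypotenuse = 2·33.7 = 67.4

Long leg = 33.7√3 = 58.37, Hypotenuse = 67.4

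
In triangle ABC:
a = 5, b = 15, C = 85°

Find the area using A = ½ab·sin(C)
A = ½·a·b·sin(C) = ½·5·15·sin(85°)
sin(85°) ≈ 0.996195
A ≈ ½·75·0.996195 = 37.5·0.996195 ≈ 37.3573

Area = 37.36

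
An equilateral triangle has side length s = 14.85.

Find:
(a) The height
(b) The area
(a) The height splits the triangle into two 30-60-90 halves: h = s·√3/2 = 14.85·1.73205/2 ≈ 25.721/2 ≈ 12.8605
(b) Area = (√3/4)·s² = (√3/4)·14.85² = (√3/4)·220.5225 ≈ 0.433013·220.5225 ≈ 95.489

Height = 12.86, Area = 95.49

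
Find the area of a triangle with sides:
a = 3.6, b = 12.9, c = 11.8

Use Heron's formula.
s = (3.6 + 12.9 + 11.8)/2 = 28.3/2 = 14.15
s − a = 10.55, s − b = 1.25, s − c = 2.35
s(s−a)(s−b)(s−c) = 14.15·10.55·1.25·2.35 ≈ 438.517
Area = √438.517 ≈ 20.9408

Area = 20.94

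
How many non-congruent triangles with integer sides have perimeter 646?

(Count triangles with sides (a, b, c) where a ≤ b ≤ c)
Let a ≤ b ≤ c with a + b + c = 646. The only binding inequality is a + b > c, i.e. 646 − c > c, so c < 646/2; and c ≥ 646/3 since c is the largest side.
So 216 ≤ c ≤ 322. For each c, b runs from ⌈(646 − c)/2⌉ up to c (then a = 646 − b − c satisfies 1 ≤ a ≤ b automatically), giving c − ⌈(646 − c)/2⌉ + 1 choices.
Summing over c: 2 + 3 + 5 + 6 + … + 159 + 161  (107 terms, c = 216, …, 322) = 8694
Check (closed form: nearest integer to p²/48 for even p, (p+3)²/48 for odd p): 646²/48 = 417316/48 ≈ 8694.08 → 8694

8694 triangles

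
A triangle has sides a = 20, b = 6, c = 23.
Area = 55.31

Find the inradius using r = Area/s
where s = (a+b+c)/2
s = (20 + 6 + 23)/2 = 49/2 = 24.5
r = Area/s = 55.31/24.5 ≈ 2.25755

r = 2.258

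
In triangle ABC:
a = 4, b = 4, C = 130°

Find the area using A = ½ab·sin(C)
A = ½·a·b·sin(C) = ½·4·4·sin(130°)
sin(130°) ≈ 0.766044
A ≈ ½·16·0.766044 = 8·0.766044 ≈ 6.12836

Area = 6.128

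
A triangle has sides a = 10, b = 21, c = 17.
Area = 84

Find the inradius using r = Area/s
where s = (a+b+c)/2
s = (10 + 21 + 17)/2 = 48/2 = 24
r = Area/s = 84/24 ≈ 3.5

r = 3.5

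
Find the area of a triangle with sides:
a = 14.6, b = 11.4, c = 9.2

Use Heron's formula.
s = (14.6 + 11.4 + 9.2)/2 = 35.2/2 = 17.6
s − a = 3, s − b = 6.2, s − c = 8.4
s(s−a)(s−b)(s−c) = 17.6·3·6.2·8.4 ≈ 2749.82
Area = √2749.82 ≈ 52.4388

Area = 52.44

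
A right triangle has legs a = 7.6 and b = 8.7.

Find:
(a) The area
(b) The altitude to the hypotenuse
(a) The legs are perpendicular, so Area = ½·a·b = ½·7.6·8.7 = ½·66.12 = 33.06
(b) Hypotenuse c = √(a² + b²) = √(57.76 + 75.69) = √133.45 ≈ 11.5521
    Area = ½·c·h_c  ⇒  h_c = 2·Area/c = 66.12/11.5521 ≈ 5.72366

Area = 33.06, h_c = 5.724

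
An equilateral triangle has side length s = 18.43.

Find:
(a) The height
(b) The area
(a) The height splits the triangle into two 30-60-90 halves: h = s·√3/2 = 18.43·1.73205/2 ≈ 31.9217/2 ≈ 15.9608
(b) Area = (√3/4)·s² = (√3/4)·18.43² = (√3/4)·339.6649 ≈ 0.433013·339.6649 ≈ 147.079

Height = 15.96, Area = 147.1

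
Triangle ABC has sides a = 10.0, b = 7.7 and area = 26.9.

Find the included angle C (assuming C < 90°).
Area = ½·a·b·sin(C)  ⇒  sin(C) = 2·Area/(a·b) = 2·26.9/(10.0·7.7) = 53.8/77 ≈ 0.698701
C = arcsin(0.698701) ≈ 44.3229° (taking the acute solution since C < 90°)

C = 44.32°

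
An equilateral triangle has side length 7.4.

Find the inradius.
r = Area/s with s the semi-perimeter.
Area = (√3/4)·7.4² = (√3/4)·54.76 ≈ 0.433013·54.76 ≈ 23.7118
s = 3·7.4/2 = 11.1
r ≈ 23.7118/11.1 ≈ 2.1362
(Equivalently r = side/(2√3) = 7.4/3.4641 ≈ 2.1362.)

r = 2.136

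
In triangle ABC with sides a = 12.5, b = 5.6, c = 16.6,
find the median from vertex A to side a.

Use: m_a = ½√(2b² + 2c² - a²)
m_a = ½√(2·5.6² + 2·16.6² − 12.5²) = ½√(2·31.36 + 2·275.56 − 156.25) = ½√(62.72 + 551.12 − 156.25) = ½√457.59
√457.59 ≈ 21.3914, so m_a ≈ 10.6957

m_a = 10.7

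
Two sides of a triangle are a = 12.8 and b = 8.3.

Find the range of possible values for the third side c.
Triangle inequality: |a − b| < c < a + b
|a − b| = |12.8 − 8.3| = 4.5
a + b = 12.8 + 8.3 = 21.1

4.5 < c < 21.1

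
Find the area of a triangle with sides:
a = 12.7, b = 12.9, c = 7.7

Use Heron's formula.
s = (12.7 + 12.9 + 7.7)/2 = 33.3/2 = 16.65
s − a = 3.95, s − b = 3.75, s − c = 8.95
s(s−a)(s−b)(s−c) = 16.65·3.95·3.75·8.95 ≈ 2207.32
Area = √2207.32 ≈ 46.9821

Area = 46.98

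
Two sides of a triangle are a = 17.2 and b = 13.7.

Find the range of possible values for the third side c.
Triangle inequality: |a − b| < c < a + b
|a − b| = |17.2 − 13.7| = 3.5
a + b = 17.2 + 13.7 = 30.9

3.5 < c < 30.9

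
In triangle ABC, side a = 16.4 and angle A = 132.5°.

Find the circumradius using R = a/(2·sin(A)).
R = a/(2·sin(A)) = 16.4/(2·sin(132.5°))
sin(132.5°) ≈ 0.737277
R ≈ 16.4/(2·0.737277) = 16.4/1.47455 ≈ 11.122

R = 11.12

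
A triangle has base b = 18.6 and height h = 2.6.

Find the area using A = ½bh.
A = ½·b·h = ½·18.6·2.6 = ½·48.36 = 24.18

Area = 24.18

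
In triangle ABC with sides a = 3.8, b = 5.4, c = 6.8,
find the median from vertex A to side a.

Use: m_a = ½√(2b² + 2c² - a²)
m_a = ½√(2·5.4² + 2·6.8² − 3.8²) = ½√(2·29.16 + 2·46.24 − 14.44) = ½√(58.32 + 92.48 − 14.44) = ½√136.36
√136.36 ≈ 11.6773, so m_a ≈ 5.83866

m_a = 5.839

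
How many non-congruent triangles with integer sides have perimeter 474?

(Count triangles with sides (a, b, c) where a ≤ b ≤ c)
Let a ≤ b ≤ c with a + b + c = 474. The only binding inequality is a + b > c, i.e. 474 − c > c, so c < 474/2; and c ≥ 474/3 since c is the largest side.
So 158 ≤ c ≤ 236. For each c, b runs from ⌈(474 − c)/2⌉ up to c (then a = 474 − b − c satisfies 1 ≤ a ≤ b automatically), giving c − ⌈(474 − c)/2⌉ + 1 choices.
Summing over c: 1 + 2 + 4 + 5 + … + 116 + 118  (79 terms, c = 158, …, 236) = 4681
Check (closed form: nearest integer to p²/48 for even p, (p+3)²/48 for odd p): 474²/48 = 224676/48 ≈ 4680.75 → 4681

4681 triangles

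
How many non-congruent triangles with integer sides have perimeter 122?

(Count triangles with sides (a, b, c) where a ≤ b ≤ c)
Let a ≤ b ≤ c with a + b + c = 122. The only binding inequality is a + b > c, i.e. 122 − c > c, so c < 122/2; and c ≥ 122/3 since c is the largest side.
So 41 ≤ c ≤ 60. For each c, b runs from ⌈(122 − c)/2⌉ up to c (then a = 122 − b − c satisfies 1 ≤ a ≤ b automatically), giving c − ⌈(122 − c)/2⌉ + 1 choices.
Summing over c: 1 + 3 + 4 + 6 + … + 28 + 30  (20 terms, c = 41, …, 60) = 310
Check (closed form: nearest integer to p²/48 for even p, (p+3)²/48 for odd p): 122²/48 = 14884/48 ≈ 310.08 → 310

310 triangles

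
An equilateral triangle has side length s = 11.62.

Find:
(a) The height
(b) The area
(a) The height splits the triangle into two 30-60-90 halves: h = s·√3/2 = 11.62·1.73205/2 ≈ 20.1264/2 ≈ 10.0632
(b) Area = (√3/4)·s² = (√3/4)·11.62² = (√3/4)·135.0244 ≈ 0.433013·135.0244 ≈ 58.4673

Height = 10.06, Area = 58.47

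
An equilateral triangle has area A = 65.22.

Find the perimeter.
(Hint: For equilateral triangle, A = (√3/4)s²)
A = (√3/4)s²  ⇒  s² = 4A/√3 = 4·65.22/√3 = 260.88/1.73205 ≈ 150.619
s ≈ √150.619 ≈ 12.2727
Perimeter = 3s ≈ 3·12.2727 ≈ 36.8181

Perimeter = 36.82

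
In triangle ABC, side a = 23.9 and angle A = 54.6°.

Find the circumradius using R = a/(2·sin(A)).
R = a/(2·sin(A)) = 23.9/(2·sin(54.6°))
sin(54.6°) ≈ 0.815128
R ≈ 23.9/(2·0.815128) = 23.9/1.63026 ≈ 14.6603

R = 14.66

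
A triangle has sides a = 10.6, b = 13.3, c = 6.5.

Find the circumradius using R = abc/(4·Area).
First find the area with Heron's formula.
s = (10.6 + 13.3 + 6.5)/2 = 15.2
Area = √(s(s−a)(s−b)(s−c)) = √(15.2·4.6·1.9·8.7) ≈ √1155.78 ≈ 33.9967
abc = 10.6·13.3·6.5 = 916.37
R = abc/(4·Area) ≈ 916.37/(4·33.9967) = 916.37/135.987 ≈ 6.73866

R = 6.739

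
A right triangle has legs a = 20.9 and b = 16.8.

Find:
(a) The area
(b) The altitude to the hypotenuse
(a) The legs are perpendicular, so Area = ½·a·b = ½·20.9·16.8 = ½·351.12 = 175.56
(b) Hypotenuse c = √(a² + b²) = √(436.81 + 282.24) = √719.05 ≈ 26.8151
    Area = ½·c·h_c  ⇒  h_c = 2·Area/c = 351.12/26.8151 ≈ 13.0941

Area = 175.56, h_c = 13.09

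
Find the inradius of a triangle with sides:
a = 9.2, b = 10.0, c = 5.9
r = Area/s where s is the semi-perimeter.
s = (9.2 + 10.0 + 5.9)/2 = 25.1/2 = 12.55
Area = √(s(s−a)(s−b)(s−c)) = √(12.55·3.35·2.55·6.65) ≈ √712.936 ≈ 26.7009
r ≈ 26.7009/12.55 ≈ 2.12756

r = 2.128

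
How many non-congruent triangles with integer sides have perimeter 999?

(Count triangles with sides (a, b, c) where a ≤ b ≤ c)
Let a ≤ b ≤ c with a + b + c = 999. The only binding inequality is a + b > c, i.e. 999 − c > c, so c < 999/2; and c ≥ 999/3 since c is the largest side.
So 333 ≤ c ≤ 499. For each c, b runs from ⌈(999 − c)/2⌉ up to c (then a = 999 − b − c satisfies 1 ≤ a ≤ b automatically), giving c − ⌈(999 − c)/2⌉ + 1 choices.
Summing over c: 1 + 2 + 4 + 5 + … + 248 + 250  (167 terms, c = 333, …, 499) = 20917
Check (closed form: nearest integer to p²/48 for even p, (p+3)²/48 for odd p): (999+3)²/48 = 1002²/48 = 1004004/48 ≈ 20916.75 → 20917

20917 triangles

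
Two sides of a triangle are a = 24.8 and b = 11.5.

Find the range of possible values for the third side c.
Triangle inequality: |a − b| < c < a + b
|a − b| = |24.8 − 11.5| = 13.3
a + b = 24.8 + 11.5 = 36.3

13.3 < c < 36.3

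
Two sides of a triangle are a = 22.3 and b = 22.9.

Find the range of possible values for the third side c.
Triangle inequality: |a − b| < c < a + b
|a − b| = |22.3 − 22.9| = 0.6
a + b = 22.3 + 22.9 = 45.2

0.6 < c < 45.2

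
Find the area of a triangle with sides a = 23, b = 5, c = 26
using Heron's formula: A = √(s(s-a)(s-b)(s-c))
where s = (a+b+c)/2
s = (23 + 5 + 26)/2 = 54/2 = 27
s − a = 4, s − b = 22, s − c = 1
s(s−a)(s−b)(s−c) = 27·4·22·1 = 2376
Area = √2376 ≈ 48.7442

s = 27.0, Area = 48.74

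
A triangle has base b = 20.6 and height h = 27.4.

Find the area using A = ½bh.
A = ½·b·h = ½·20.6·27.4 = ½·564.44 = 282.22

Area = 282.22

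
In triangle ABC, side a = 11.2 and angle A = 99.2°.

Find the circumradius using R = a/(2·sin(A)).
R = a/(2·sin(A)) = 11.2/(2·sin(99.2°))
sin(99.2°) ≈ 0.987136
R ≈ 11.2/(2·0.987136) = 11.2/1.97427 ≈ 5.67298

R = 5.673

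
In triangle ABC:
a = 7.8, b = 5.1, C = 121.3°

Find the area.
Two sides and the included angle (SAS): A = ½·a·b·sin(C) = ½·7.8·5.1·sin(121.3°)
sin(121.3°) ≈ 0.854459
A ≈ ½·39.78·0.854459 = 19.89·0.854459 ≈ 16.9952

Area = 17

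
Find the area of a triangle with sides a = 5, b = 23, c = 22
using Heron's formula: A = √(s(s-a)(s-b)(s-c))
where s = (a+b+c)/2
s = (5 + 23 + 22)/2 = 50/2 = 25
s − a = 20, s − b = 2, s − c = 3
s(s−a)(s−b)(s−c) = 25·20·2·3 = 3000
Area = √3000 ≈ 54.7723

s = 25.0, Area = 54.77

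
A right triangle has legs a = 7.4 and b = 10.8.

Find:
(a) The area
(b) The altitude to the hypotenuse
(a) The legs are perpendicular, so Area = ½·a·b = ½·7.4·10.8 = ½·79.92 = 39.96
(b) Hypotenuse c = √(a² + b²) = √(54.76 + 116.64) = √171.4 ≈ 13.092
    Area = ½·c·h_c  ⇒  h_c = 2·Area/c = 79.92/13.092 ≈ 6.1045

Area = 39.96, h_c = 6.104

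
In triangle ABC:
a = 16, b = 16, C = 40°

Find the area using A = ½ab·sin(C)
A = ½·a·b·sin(C) = ½·16·16·sin(40°)
sin(40°) ≈ 0.642788
A ≈ ½·256·0.642788 = 128·0.642788 ≈ 82.2768

Area = 82.28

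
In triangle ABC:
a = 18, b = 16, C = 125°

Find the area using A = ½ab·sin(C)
A = ½·a·b·sin(C) = ½·18·16·sin(125°)
sin(125°) ≈ 0.819152
A ≈ ½·288·0.819152 = 144·0.819152 ≈ 117.958

Area = 118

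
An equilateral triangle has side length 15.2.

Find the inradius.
r = Area/s with s the semi-perimeter.
Area = (√3/4)·15.2² = (√3/4)·231.04 ≈ 0.433013·231.04 ≈ 100.043
s = 3·15.2/2 = 22.8
r ≈ 100.043/22.8 ≈ 4.38786
(Equivalently r = side/(2√3) = 15.2/3.4641 ≈ 4.38786.)

r = 4.388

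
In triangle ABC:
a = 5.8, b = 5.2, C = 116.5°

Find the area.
Two sides and the included angle (SAS): A = ½·a·b·sin(C) = ½·5.8·5.2·sin(116.5°)
sin(116.5°) ≈ 0.894934
A ≈ ½·30.16·0.894934 = 15.08·0.894934 ≈ 13.4956

Area = 13.5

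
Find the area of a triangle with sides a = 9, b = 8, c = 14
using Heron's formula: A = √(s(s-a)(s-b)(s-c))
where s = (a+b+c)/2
s = (9 + 8 + 14)/2 = 31/2 = 15.5
s − a = 6.5, s − b = 7.5, s − c = 1.5
s(s−a)(s−b)(s−c) = 15.5·6.5·7.5·1.5 = 1133.4375
Area = √1133.4375 ≈ 33.6666

s = 15.5, Area = 33.67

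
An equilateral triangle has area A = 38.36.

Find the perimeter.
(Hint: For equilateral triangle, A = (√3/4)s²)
A = (√3/4)s²  ⇒  s² = 4A/√3 = 4·38.36/√3 = 153.44/1.73205 ≈ 88.5886
s ≈ √88.5886 ≈ 9.41215
Perimeter = 3s ≈ 3·9.41215 ≈ 28.2365

Perimeter = 28.24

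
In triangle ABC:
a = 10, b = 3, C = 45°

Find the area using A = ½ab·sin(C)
A = ½·a·b·sin(C) = ½·10·3·sin(45°)
sin(45°) ≈ 0.707107
A ≈ ½·30·0.707107 = 15·0.707107 ≈ 10.6066

Area = 10.61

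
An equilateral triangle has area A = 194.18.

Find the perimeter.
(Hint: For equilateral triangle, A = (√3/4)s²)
A = (√3/4)s²  ⇒  s² = 4A/√3 = 4·194.18/√3 = 776.72/1.73205 ≈ 448.44
s ≈ √448.44 ≈ 21.1764
Perimeter = 3s ≈ 3·21.1764 ≈ 63.5292

Perimeter = 63.53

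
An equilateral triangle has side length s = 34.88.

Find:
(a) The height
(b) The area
(a) The height splits the triangle into two 30-60-90 halves: h = s·√3/2 = 34.88·1.73205/2 ≈ 60.4139/2 ≈ 30.207
(b) Area = (√3/4)·s² = (√3/4)·34.88² = (√3/4)·1216.6144 ≈ 0.433013·1216.6144 ≈ 526.809

Height = 30.21, Area = 526.8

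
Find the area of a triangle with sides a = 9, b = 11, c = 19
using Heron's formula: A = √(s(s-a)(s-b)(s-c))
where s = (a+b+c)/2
s = (9 + 11 + 19)/2 = 39/2 = 19.5
s − a = 10.5, s − b = 8.5, s − c = 0.5
s(s−a)(s−b)(s−c) = 19.5·10.5·8.5·0.5 = 870.1875
Area = √870.1875 ≈ 29.4989

s = 19.5, Area = 29.5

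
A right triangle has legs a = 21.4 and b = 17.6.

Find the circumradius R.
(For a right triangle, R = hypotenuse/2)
Hypotenuse c = √(a² + b²) = √(457.96 + 309.76) = √767.72 ≈ 27.7078
R = c/2 ≈ 27.7078/2 ≈ 13.8539

R = 13.85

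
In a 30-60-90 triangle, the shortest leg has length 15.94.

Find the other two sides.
In a 30-60-90 triangle the sides are in ratio 1 : √3 : 2 (short leg : long leg : hypotenuse).
Long leg = 15.94·√3 ≈ 15.94·1.73205 ≈ 27.6089
Hypotenuse = 2·15.94 = 31.88

Long leg = 15.94√3 = 27.61, Hypotenuse = 31.88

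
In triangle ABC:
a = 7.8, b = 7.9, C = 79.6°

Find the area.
Two sides and the included angle (SAS): A = ½·a·b·sin(C) = ½·7.8·7.9·sin(79.6°)
sin(79.6°) ≈ 0.983571
A ≈ ½·61.62·0.983571 = 30.81·0.983571 ≈ 30.3038

Area = 30.3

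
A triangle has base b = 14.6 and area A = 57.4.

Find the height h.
A = ½·b·h  ⇒  h = 2A/b = 2·57.4/14.6 = 114.8/14.6 ≈ 7.86301

h = 7.863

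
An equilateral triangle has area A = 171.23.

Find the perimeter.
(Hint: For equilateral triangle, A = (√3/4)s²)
A = (√3/4)s²  ⇒  s² = 4A/√3 = 4·171.23/√3 = 684.92/1.73205 ≈ 395.439
s ≈ √395.439 ≈ 19.8856
Perimeter = 3s ≈ 3·19.8856 ≈ 59.6569

Perimeter = 59.66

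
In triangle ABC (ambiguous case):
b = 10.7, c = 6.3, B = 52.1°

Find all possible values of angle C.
b/sin(B) = c/sin(C)  ⇒  sin(C) = c·sin(B)/b = 6.3·sin(52.1°)/10.7
sin(52.1°) ≈ 0.789084
sin(C) ≈ 6.3·0.789084/10.7 ≈ 4.97123/10.7 ≈ 0.464601
Candidate 1: C₁ = arcsin(0.464601) ≈ 27.6844°  →  A = 180° − 52.1° − 27.6844° ≈ 100.216° > 0, valid
Candidate 2: C₂ = 180° − C₁ ≈ 152.316°  →  A = 180° − 52.1° − 152.316° ≈ -24.4156° ≤ 0, not a valid triangle

C = 27.68° (one solution)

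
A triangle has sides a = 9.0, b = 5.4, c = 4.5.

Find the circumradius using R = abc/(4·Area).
First find the area with Heron's formula.
s = (9.0 + 5.4 + 4.5)/2 = 9.45
Area = √(s(s−a)(s−b)(s−c)) = √(9.45·0.45·4.05·4.95) ≈ √85.252 ≈ 9.2332
abc = 9.0·5.4·4.5 = 218.7
R = abc/(4·Area) ≈ 218.7/(4·9.2332) = 218.7/36.9328 ≈ 5.92157

R = 5.922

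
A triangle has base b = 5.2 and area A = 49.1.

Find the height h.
A = ½·b·h  ⇒  h = 2A/b = 2·49.1/5.2 = 98.2/5.2 ≈ 18.8846

h = 18.88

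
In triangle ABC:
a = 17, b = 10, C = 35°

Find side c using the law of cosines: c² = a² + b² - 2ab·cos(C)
c² = 17² + 10² − 2·17·10·cos(35°)
cos(35°) ≈ 0.819152
c² ≈ 289 + 100 − 340·(0.819152) ≈ 389 − 278.512 ≈ 110.488
c ≈ √110.488 ≈ 10.5113

c = 10.51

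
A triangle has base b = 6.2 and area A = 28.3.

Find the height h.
A = ½·b·h  ⇒  h = 2A/b = 2·28.3/6.2 = 56.6/6.2 ≈ 9.12903

h = 9.129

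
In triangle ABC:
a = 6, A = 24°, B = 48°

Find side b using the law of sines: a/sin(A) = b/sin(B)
a/sin(A) = b/sin(B)  ⇒  b = a·sin(B)/sin(A) = 6·sin(48°)/sin(24°)
sin(48°) ≈ 0.743145, sin(24°) ≈ 0.406737
b ≈ 6·0.743145/0.406737 ≈ 4.45887/0.406737 ≈ 10.9625

b = 10.96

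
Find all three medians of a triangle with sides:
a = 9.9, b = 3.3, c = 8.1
Median formula: m_a = ½√(2b² + 2c² − a²) (and cyclically). a² = 98.01, b² = 10.89, c² = 65.61.
m_a = ½√(2·10.89 + 2·65.61 − 98.01) = ½√54.99 ≈ ½·7.41552 ≈ 3.70776
m_b = ½√(2·98.01 + 2·65.61 − 10.89) = ½√316.35 ≈ ½·17.7862 ≈ 8.89312
m_c = ½√(2·98.01 + 2·10.89 − 65.61) = ½√152.19 ≈ ½·12.3365 ≈ 6.16827

m_a = 3.708, m_b = 8.893, m_c = 6.168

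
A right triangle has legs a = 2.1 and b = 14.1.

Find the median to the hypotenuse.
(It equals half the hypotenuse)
Hypotenuse c = √(a² + b²) = √(4.41 + 198.81) = √203.22 ≈ 14.2555
Median to hypotenuse = c/2 ≈ 14.2555/2 ≈ 7.12776

Median = 7.128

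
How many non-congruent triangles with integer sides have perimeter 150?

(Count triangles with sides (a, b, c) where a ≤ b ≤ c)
Let a ≤ b ≤ c with a + b + c = 150. The only binding inequality is a + b > c, i.e. 150 − c > c, so c < 150/2; and c ≥ 150/3 since c is the largest side.
So 50 ≤ c ≤ 74. For each c, b runs from ⌈(150 − c)/2⌉ up to c (then a = 150 − b − c satisfies 1 ≤ a ≤ b automatically), giving c − ⌈(150 − c)/2⌉ + 1 choices.
Summing over c: 1 + 2 + 4 + 5 + … + 35 + 37  (25 terms, c = 50, …, 74) = 469
Check (closed form: nearest integer to p²/48 for even p, (p+3)²/48 for odd p): 150²/48 = 22500/48 ≈ 468.75 → 469

469 triangles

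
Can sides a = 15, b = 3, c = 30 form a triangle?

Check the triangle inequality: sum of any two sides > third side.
a + b vs c: 15 + 3 = 18 ≤ 30  ✗
a + c vs b: 15 + 30 = 45 > 3  ✓
b + c vs a: 3 + 30 = 33 > 15  ✓

No: 15 + 3 = 18 is not > 30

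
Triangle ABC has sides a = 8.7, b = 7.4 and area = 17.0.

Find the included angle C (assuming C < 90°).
Area = ½·a·b·sin(C)  ⇒  sin(C) = 2·Area/(a·b) = 2·17.0/(8.7·7.4) = 34/64.38 ≈ 0.528114
C = arcsin(0.528114) ≈ 31.8781° (taking the acute solution since C < 90°)

C = 31.88°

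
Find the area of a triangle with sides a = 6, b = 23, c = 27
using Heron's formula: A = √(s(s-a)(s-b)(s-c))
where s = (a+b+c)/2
s = (6 + 23 + 27)/2 = 56/2 = 28
s − a = 22, s − b = 5, s − c = 1
s(s−a)(s−b)(s−c) = 28·22·5·1 = 3080
Area = √3080 ≈ 55.4977

s = 28.0, Area = 55.5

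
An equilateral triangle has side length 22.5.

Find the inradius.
r = Area/s with s the semi-perimeter.
Area = (√3/4)·22.5² = (√3/4)·506.25 ≈ 0.433013·506.25 ≈ 219.213
s = 3·22.5/2 = 33.75
r ≈ 219.213/33.75 ≈ 6.49519
(Equivalently r = side/(2√3) = 22.5/3.4641 ≈ 6.49519.)

r = 6.495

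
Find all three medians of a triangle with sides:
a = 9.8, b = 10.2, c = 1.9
Median formula: m_a = ½√(2b² + 2c² − a²) (and cyclically). a² = 96.04, b² = 104.04, c² = 3.61.
m_a = ½√(2·104.04 + 2·3.61 − 96.04) = ½√119.26 ≈ ½·10.9206 ≈ 5.46031
m_b = ½√(2·96.04 + 2·3.61 − 104.04) = ½√95.26 ≈ ½·9.76012 ≈ 4.88006
m_c = ½√(2·96.04 + 2·104.04 − 3.61) = ½√396.55 ≈ ½·19.9136 ≈ 9.95678

m_a = 5.46, m_b = 4.88, m_c = 9.957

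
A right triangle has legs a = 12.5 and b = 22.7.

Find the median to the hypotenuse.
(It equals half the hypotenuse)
Hypotenuse c = √(a² + b²) = √(156.25 + 515.29) = √671.54 ≈ 25.9141
Median to hypotenuse = c/2 ≈ 25.9141/2 ≈ 12.957

Median = 12.96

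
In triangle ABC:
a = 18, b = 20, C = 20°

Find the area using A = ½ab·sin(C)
A = ½·a·b·sin(C) = ½·18·20·sin(20°)
sin(20°) ≈ 0.34202
A ≈ ½·360·0.34202 = 180·0.34202 ≈ 61.5636

Area = 61.56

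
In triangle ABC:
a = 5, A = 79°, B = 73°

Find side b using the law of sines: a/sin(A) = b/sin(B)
a/sin(A) = b/sin(B)  ⇒  b = a·sin(B)/sin(A) = 5·sin(73°)/sin(79°)
sin(73°) ≈ 0.956305, sin(79°) ≈ 0.981627
b ≈ 5·0.956305/0.981627 ≈ 4.78152/0.981627 ≈ 4.87102

b = 4.871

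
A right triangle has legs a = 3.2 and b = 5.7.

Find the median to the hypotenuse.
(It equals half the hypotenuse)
Hypotenuse c = √(a² + b²) = √(10.24 + 32.49) = √42.73 ≈ 6.53682
Median to hypotenuse = c/2 ≈ 6.53682/2 ≈ 3.26841

Median = 3.268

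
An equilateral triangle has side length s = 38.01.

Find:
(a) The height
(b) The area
(a) The height splits the triangle into two 30-60-90 halves: h = s·√3/2 = 38.01·1.73205/2 ≈ 65.8353/2 ≈ 32.9176
(b) Area = (√3/4)·s² = (√3/4)·38.01² = (√3/4)·1444.7601 ≈ 0.433013·1444.7601 ≈ 625.599

Height = 32.92, Area = 625.6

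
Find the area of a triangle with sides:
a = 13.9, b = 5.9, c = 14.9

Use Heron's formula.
s = (13.9 + 5.9 + 14.9)/2 = 34.7/2 = 17.35
s − a = 3.45, s − b = 11.45, s − c = 2.45
s(s−a)(s−b)(s−c) = 17.35·3.45·11.45·2.45 ≈ 1679.15
Area = √1679.15 ≈ 40.9775

Area = 40.98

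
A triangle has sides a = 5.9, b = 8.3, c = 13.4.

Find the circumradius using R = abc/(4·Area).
First find the area with Heron's formula.
s = (5.9 + 8.3 + 13.4)/2 = 13.8
Area = √(s(s−a)(s−b)(s−c)) = √(13.8·7.9·5.5·0.4) ≈ √239.844 ≈ 15.4869
abc = 5.9·8.3·13.4 = 656.198
R = abc/(4·Area) ≈ 656.198/(4·15.4869) = 656.198/61.9476 ≈ 10.5928

R = 10.59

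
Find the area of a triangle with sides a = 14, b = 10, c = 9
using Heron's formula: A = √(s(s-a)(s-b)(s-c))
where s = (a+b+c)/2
s = (14 + 10 + 9)/2 = 33/2 = 16.5
s − a = 2.5, s − b = 6.5, s − c = 7.5
s(s−a)(s−b)(s−c) = 16.5·2.5·6.5·7.5 = 2010.9375
Area = √2010.9375 ≈ 44.8435

s = 16.5, Area = 44.84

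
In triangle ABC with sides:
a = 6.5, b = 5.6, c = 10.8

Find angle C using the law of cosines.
c² = a² + b² − 2ab·cos(C)  ⇒  cos(C) = (a² + b² − c²)/(2ab)
cos(C) = (6.5² + 5.6² − 10.8²)/(2·6.5·5.6) = (42.25 + 31.36 − 116.64)/72.8 = -43.03/72.8 ≈ -0.591071
C = arccos(-0.591071) ≈ 126.233°

C = 126.2°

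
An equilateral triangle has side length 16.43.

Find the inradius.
r = Area/s with s the semi-perimeter.
Area = (√3/4)·16.43² = (√3/4)·269.9449 ≈ 0.433013·269.9449 ≈ 116.89
s = 3·16.43/2 = 24.645
r ≈ 116.89/24.645 ≈ 4.74293
(Equivalently r = side/(2√3) = 16.43/3.4641 ≈ 4.74293.)

r = 4.743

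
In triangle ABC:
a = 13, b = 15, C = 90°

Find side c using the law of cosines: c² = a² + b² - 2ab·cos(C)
c² = 13² + 15² − 2·13·15·cos(90°)
cos(90°) ≈ 0
c² ≈ 169 + 225 − 390·(0) ≈ 394 − 0 ≈ 394
c ≈ √394 ≈ 19.8494

c = 19.85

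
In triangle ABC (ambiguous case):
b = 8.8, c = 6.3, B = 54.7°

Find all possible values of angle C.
b/sin(B) = c/sin(C)  ⇒  sin(C) = c·sin(B)/b = 6.3·sin(54.7°)/8.8
sin(54.7°) ≈ 0.816138
sin(C) ≈ 6.3·0.816138/8.8 ≈ 5.14167/8.8 ≈ 0.58428
Candidate 1: C₁ = arcsin(0.58428) ≈ 35.7522°  →  A = 180° − 54.7° − 35.7522° ≈ 89.5478° > 0, valid
Candidate 2: C₂ = 180° − C₁ ≈ 144.248°  →  A = 180° − 54.7° − 144.248° ≈ -18.9478° ≤ 0, not a valid triangle

C = 35.75° (one solution)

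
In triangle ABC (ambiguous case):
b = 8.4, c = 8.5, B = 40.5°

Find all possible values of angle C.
b/sin(B) = c/sin(C)  ⇒  sin(C) = c·sin(B)/b = 8.5·sin(40.5°)/8.4
sin(40.5°) ≈ 0.649448
sin(C) ≈ 8.5·0.649448/8.4 ≈ 5.52031/8.4 ≈ 0.65718
Candidate 1: C₁ = arcsin(0.65718) ≈ 41.0851°  →  A = 180° − 40.5° − 41.0851° ≈ 98.4149° > 0, valid
Candidate 2: C₂ = 180° − C₁ ≈ 138.915°  →  A = 180° − 40.5° − 138.915° ≈ 0.585124° > 0, valid

C = 41.09° or C = 138.9° (two solutions)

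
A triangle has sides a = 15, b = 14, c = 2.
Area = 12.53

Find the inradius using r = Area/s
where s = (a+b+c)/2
s = (15 + 14 + 2)/2 = 31/2 = 15.5
r = Area/s = 12.53/15.5 ≈ 0.808387

r = 0.8084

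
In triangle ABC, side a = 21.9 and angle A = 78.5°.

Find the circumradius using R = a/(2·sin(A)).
R = a/(2·sin(A)) = 21.9/(2·sin(78.5°))
sin(78.5°) ≈ 0.979925
R ≈ 21.9/(2·0.979925) = 21.9/1.95985 ≈ 11.1743

R = 11.17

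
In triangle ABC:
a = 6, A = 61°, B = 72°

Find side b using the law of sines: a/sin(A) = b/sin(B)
a/sin(A) = b/sin(B)  ⇒  b = a·sin(B)/sin(A) = 6·sin(72°)/sin(61°)
sin(72°) ≈ 0.951057, sin(61°) ≈ 0.87462
b ≈ 6·0.951057/0.87462 ≈ 5.70634/0.87462 ≈ 6.52437

b = 6.524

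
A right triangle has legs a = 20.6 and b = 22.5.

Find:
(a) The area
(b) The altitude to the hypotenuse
(a) The legs are perpendicular, so Area = ½·a·b = ½·20.6·22.5 = ½·463.5 = 231.75
(b) Hypotenuse c = √(a² + b²) = √(424.36 + 506.25) = √930.61 ≈ 30.5059
    Area = ½·c·h_c  ⇒  h_c = 2·Area/c = 463.5/30.5059 ≈ 15.1938

Area = 231.75, h_c = 15.19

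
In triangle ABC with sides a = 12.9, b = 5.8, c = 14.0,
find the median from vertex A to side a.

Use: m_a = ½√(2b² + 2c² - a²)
m_a = ½√(2·5.8² + 2·14.0² − 12.9²) = ½√(2·33.64 + 2·196 − 166.41) = ½√(67.28 + 392 − 166.41) = ½√292.87
√292.87 ≈ 17.1134, so m_a ≈ 8.55672

m_a = 8.557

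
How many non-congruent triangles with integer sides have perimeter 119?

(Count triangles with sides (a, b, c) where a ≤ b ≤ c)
Let a ≤ b ≤ c with a + b + c = 119. The only binding inequality is a + b > c, i.e. 119 − c > c, so c < 119/2; and c ≥ 119/3 since c is the largest side.
So 40 ≤ c ≤ 59. For each c, b runs from ⌈(119 − c)/2⌉ up to c (then a = 119 − b − c satisfies 1 ≤ a ≤ b automatically), giving c − ⌈(119 − c)/2⌉ + 1 choices.
Summing over c: 1 + 3 + 4 + 6 + … + 28 + 30  (20 terms, c = 40, …, 59) = 310
Check (closed form: nearest integer to p²/48 for even p, (p+3)²/48 for odd p): (119+3)²/48 = 122²/48 = 14884/48 ≈ 310.08 → 310

310 triangles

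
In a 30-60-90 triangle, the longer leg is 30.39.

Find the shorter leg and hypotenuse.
In a 30-60-90 triangle the sides are in ratio 1 : √3 : 2, so short leg = long leg/√3 and hypotenuse = 2·(short leg).
Short leg = 30.39/√3 ≈ 30.39/1.73205 ≈ 17.5457
Hypotenuse = 2·17.5457 ≈ 35.0913

Short leg = 17.55, Hypotenuse = 35.09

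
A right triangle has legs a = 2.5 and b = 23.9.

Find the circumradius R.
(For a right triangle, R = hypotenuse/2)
Hypotenuse c = √(a² + b²) = √(6.25 + 571.21) = √577.46 ≈ 24.0304
R = c/2 ≈ 24.0304/2 ≈ 12.0152

R = 12.02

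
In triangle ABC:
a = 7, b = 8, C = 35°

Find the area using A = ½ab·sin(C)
A = ½·a·b·sin(C) = ½·7·8·sin(35°)
sin(35°) ≈ 0.573576
A ≈ ½·56·0.573576 = 28·0.573576 ≈ 16.0601

Area = 16.06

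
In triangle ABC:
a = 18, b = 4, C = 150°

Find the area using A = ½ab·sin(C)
A = ½·a·b·sin(C) = ½·18·4·sin(150°)
sin(150°) ≈ 0.5
A ≈ ½·72·0.5 = 36·0.5 ≈ 18

Area = 18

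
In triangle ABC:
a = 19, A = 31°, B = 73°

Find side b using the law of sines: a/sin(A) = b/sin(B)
a/sin(A) = b/sin(B)  ⇒  b = a·sin(B)/sin(A) = 19·sin(73°)/sin(31°)
sin(73°) ≈ 0.956305, sin(31°) ≈ 0.515038
b ≈ 19·0.956305/0.515038 ≈ 18.1698/0.515038 ≈ 35.2785

b = 35.28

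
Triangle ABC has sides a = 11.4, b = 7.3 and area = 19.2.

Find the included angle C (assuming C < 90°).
Area = ½·a·b·sin(C)  ⇒  sin(C) = 2·Area/(a·b) = 2·19.2/(11.4·7.3) = 38.4/83.22 ≈ 0.461428
C = arcsin(0.461428) ≈ 27.4793° (taking the acute solution since C < 90°)

C = 27.48°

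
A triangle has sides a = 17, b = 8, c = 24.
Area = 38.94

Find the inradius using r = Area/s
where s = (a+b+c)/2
s = (17 + 8 + 24)/2 = 49/2 = 24.5
r = Area/s = 38.94/24.5 ≈ 1.58939

r = 1.589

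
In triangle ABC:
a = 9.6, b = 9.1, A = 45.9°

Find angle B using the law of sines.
a/sin(A) = b/sin(B)  ⇒  sin(B) = b·sin(A)/a = 9.1·sin(45.9°)/9.6
sin(45.9°) ≈ 0.718126
sin(B) ≈ 9.1·0.718126/9.6 ≈ 6.53495/9.6 ≈ 0.680724
B = arcsin(0.680724) ≈ 42.9002°
(Since b ≤ a we need B ≤ A, so the obtuse alternative 180° − 42.9002° ≈ 137.1° is rejected.)

B = 42.9°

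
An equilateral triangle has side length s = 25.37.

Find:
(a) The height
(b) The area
(a) The height splits the triangle into two 30-60-90 halves: h = s·√3/2 = 25.37·1.73205/2 ≈ 43.9421/2 ≈ 21.9711
(b) Area = (√3/4)·s² = (√3/4)·25.37² = (√3/4)·643.6369 ≈ 0.433013·643.6369 ≈ 278.703

Height = 21.97, Area = 278.7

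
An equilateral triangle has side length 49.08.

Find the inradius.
r = Area/s with s the semi-perimeter.
Area = (√3/4)·49.08² = (√3/4)·2408.8464 ≈ 0.433013·2408.8464 ≈ 1043.06
s = 3·49.08/2 = 73.62
r ≈ 1043.06/73.62 ≈ 14.1682
(Equivalently r = side/(2√3) = 49.08/3.4641 ≈ 14.1682.)

r = 14.17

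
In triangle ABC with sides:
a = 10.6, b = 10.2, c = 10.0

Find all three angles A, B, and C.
Law of cosines for each angle (a² = 112.36, b² = 104.04, c² = 100):
cos(A) = (b² + c² − a²)/(2bc) = (104.04 + 100 − 112.36)/(2·10.2·10.0) = 91.68/204 ≈ 0.449412  ⇒  A ≈ 63.2941°
cos(B) = (a² + c² − b²)/(2ac) = (112.36 + 100 − 104.04)/(2·10.6·10.0) = 108.32/212 ≈ 0.510943  ⇒  B ≈ 59.2733°
cos(C) = (a² + b² − c²)/(2ab) = (112.36 + 104.04 − 100)/(2·10.6·10.2) = 116.4/216.24 ≈ 0.538291  ⇒  C ≈ 57.4326°
Check: A + B + C ≈ 180°

A = 63.29°, B = 59.27°, C = 57.43°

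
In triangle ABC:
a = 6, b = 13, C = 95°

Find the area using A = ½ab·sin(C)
A = ½·a·b·sin(C) = ½·6·13·sin(95°)
sin(95°) ≈ 0.996195
A ≈ ½·78·0.996195 = 39·0.996195 ≈ 38.8516

Area = 38.85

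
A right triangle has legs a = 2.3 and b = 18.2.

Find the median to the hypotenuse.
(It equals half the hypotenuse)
Hypotenuse c = √(a² + b²) = √(5.29 + 331.24) = √336.53 ≈ 18.3448
Median to hypotenuse = c/2 ≈ 18.3448/2 ≈ 9.17238

Median = 9.172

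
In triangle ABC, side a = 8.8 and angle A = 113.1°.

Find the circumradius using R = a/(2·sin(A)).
R = a/(2·sin(A)) = 8.8/(2·sin(113.1°))
sin(113.1°) ≈ 0.919821
R ≈ 8.8/(2·0.919821) = 8.8/1.83964 ≈ 4.78354

R = 4.784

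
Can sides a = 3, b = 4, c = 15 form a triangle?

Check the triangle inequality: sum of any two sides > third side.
a + b vs c: 3 + 4 = 7 ≤ 15  ✗
a + c vs b: 3 + 15 = 18 > 4  ✓
b + c vs a: 4 + 15 = 19 > 3  ✓

No: 3 + 4 = 7 is not > 15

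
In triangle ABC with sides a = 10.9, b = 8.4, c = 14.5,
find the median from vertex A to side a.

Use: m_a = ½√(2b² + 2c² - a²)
m_a = ½√(2·8.4² + 2·14.5² − 10.9²) = ½√(2·70.56 + 2·210.25 − 118.81) = ½√(141.12 + 420.5 − 118.81) = ½√442.81
√442.81 ≈ 21.0431, so m_a ≈ 10.5215

m_a = 10.52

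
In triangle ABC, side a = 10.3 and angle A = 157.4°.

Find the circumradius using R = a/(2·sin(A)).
R = a/(2·sin(A)) = 10.3/(2·sin(157.4°))
sin(157.4°) ≈ 0.384295
R ≈ 10.3/(2·0.384295) = 10.3/0.768591 ≈ 13.4012

R = 13.4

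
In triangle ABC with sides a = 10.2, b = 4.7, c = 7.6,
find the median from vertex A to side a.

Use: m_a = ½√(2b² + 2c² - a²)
m_a = ½√(2·4.7² + 2·7.6² − 10.2²) = ½√(2·22.09 + 2·57.76 − 104.04) = ½√(44.18 + 115.52 − 104.04) = ½√55.66
√55.66 ≈ 7.46056, so m_a ≈ 3.73028

m_a = 3.73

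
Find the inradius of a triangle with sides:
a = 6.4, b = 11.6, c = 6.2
r = Area/s where s is the semi-perimeter.
s = (6.4 + 11.6 + 6.2)/2 = 24.2/2 = 12.1
Area = √(s(s−a)(s−b)(s−c)) = √(12.1·5.7·0.5·5.9) ≈ √203.462 ≈ 14.264
r ≈ 14.264/12.1 ≈ 1.17884

r = 1.179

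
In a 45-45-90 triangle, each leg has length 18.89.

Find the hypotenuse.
In a 45-45-90 triangle the sides are in ratio 1 : 1 : √2, so hypotenuse = leg·√2.
Hypotenuse = 18.89·√2 ≈ 18.89·1.41421 ≈ 26.7145

Hypotenuse = 18.89√2 = 26.71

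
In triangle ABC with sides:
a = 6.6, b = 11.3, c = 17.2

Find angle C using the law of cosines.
c² = a² + b² − 2ab·cos(C)  ⇒  cos(C) = (a² + b² − c²)/(2ab)
cos(C) = (6.6² + 11.3² − 17.2²)/(2·6.6·11.3) = (43.56 + 127.69 − 295.84)/149.16 = -124.59/149.16 ≈ -0.835278
C = arccos(-0.835278) ≈ 146.645°

C = 146.6°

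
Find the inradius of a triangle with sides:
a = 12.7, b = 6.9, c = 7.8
r = Area/s where s is the semi-perimeter.
s = (12.7 + 6.9 + 7.8)/2 = 27.4/2 = 13.7
Area = √(s(s−a)(s−b)(s−c)) = √(13.7·1·6.8·5.9) ≈ √549.644 ≈ 23.4445
r ≈ 23.4445/13.7 ≈ 1.71128

r = 1.711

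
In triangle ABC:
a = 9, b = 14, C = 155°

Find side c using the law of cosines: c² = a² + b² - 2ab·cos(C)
c² = 9² + 14² − 2·9·14·cos(155°)
cos(155°) ≈ -0.906308
c² ≈ 81 + 196 − 252·(-0.906308) ≈ 277 + 228.39 ≈ 505.39
c ≈ √505.39 ≈ 22.4809

c = 22.48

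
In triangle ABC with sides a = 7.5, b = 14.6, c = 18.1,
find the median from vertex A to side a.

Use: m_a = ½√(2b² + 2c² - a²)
m_a = ½√(2·14.6² + 2·18.1² − 7.5²) = ½√(2·213.16 + 2·327.61 − 56.25) = ½√(426.32 + 655.22 − 56.25) = ½√1025.29
√1025.29 ≈ 32.0201, so m_a ≈ 16.0101

m_a = 16.01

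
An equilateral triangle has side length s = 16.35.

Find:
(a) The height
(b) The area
(a) The height splits the triangle into two 30-60-90 halves: h = s·√3/2 = 16.35·1.73205/2 ≈ 28.319/2 ≈ 14.1595
(b) Area = (√3/4)·s² = (√3/4)·16.35² = (√3/4)·267.3225 ≈ 0.433013·267.3225 ≈ 115.754

Height = 14.16, Area = 115.8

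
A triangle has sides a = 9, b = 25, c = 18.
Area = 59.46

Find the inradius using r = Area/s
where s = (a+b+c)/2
s = (9 + 25 + 18)/2 = 52/2 = 26
r = Area/s = 59.46/26 ≈ 2.28692

r = 2.287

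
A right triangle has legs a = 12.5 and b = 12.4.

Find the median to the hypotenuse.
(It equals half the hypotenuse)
Hypotenuse c = √(a² + b²) = √(156.25 + 153.76) = √310.01 ≈ 17.6071
Median to hypotenuse = c/2 ≈ 17.6071/2 ≈ 8.80355

Median = 8.804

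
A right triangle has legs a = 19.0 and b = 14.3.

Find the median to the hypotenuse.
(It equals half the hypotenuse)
Hypotenuse c = √(a² + b²) = √(361 + 204.49) = √565.49 ≈ 23.78
Median to hypotenuse = c/2 ≈ 23.78/2 ≈ 11.89

Median = 11.89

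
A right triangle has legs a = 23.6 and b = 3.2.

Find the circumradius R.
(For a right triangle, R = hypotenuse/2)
Hypotenuse c = √(a² + b²) = √(556.96 + 10.24) = √567.2 ≈ 23.816
R = c/2 ≈ 23.816/2 ≈ 11.908

R = 11.91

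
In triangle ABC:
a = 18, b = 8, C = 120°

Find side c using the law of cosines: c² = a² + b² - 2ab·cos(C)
c² = 18² + 8² − 2·18·8·cos(120°)
cos(120°) ≈ -0.5
c² ≈ 324 + 64 − 288·(-0.5) ≈ 388 + 144 ≈ 532
c ≈ √532 ≈ 23.0651

c = 23.07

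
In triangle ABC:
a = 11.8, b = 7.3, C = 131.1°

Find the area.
Two sides and the included angle (SAS): A = ½·a·b·sin(C) = ½·11.8·7.3·sin(131.1°)
sin(131.1°) ≈ 0.753563
A ≈ ½·86.14·0.753563 = 43.07·0.753563 ≈ 32.456

Area = 32.46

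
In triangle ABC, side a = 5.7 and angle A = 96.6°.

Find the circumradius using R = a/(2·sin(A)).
R = a/(2·sin(A)) = 5.7/(2·sin(96.6°))
sin(96.6°) ≈ 0.993373
R ≈ 5.7/(2·0.993373) = 5.7/1.98675 ≈ 2.86901

R = 2.869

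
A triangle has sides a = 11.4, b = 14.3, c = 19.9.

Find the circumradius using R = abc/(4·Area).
First find the area with Heron's formula.
s = (11.4 + 14.3 + 19.9)/2 = 22.8
Area = √(s(s−a)(s−b)(s−c)) = √(22.8·11.4·8.5·2.9) ≈ √6407.03 ≈ 80.0439
abc = 11.4·14.3·19.9 = 3244.098
R = abc/(4·Area) ≈ 3244.098/(4·80.0439) = 3244.098/320.176 ≈ 10.1322

R = 10.13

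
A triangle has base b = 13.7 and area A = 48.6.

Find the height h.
A = ½·b·h  ⇒  h = 2A/b = 2·48.6/13.7 = 97.2/13.7 ≈ 7.09489

h = 7.095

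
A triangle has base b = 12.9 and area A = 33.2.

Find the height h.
A = ½·b·h  ⇒  h = 2A/b = 2·33.2/12.9 = 66.4/12.9 ≈ 5.14729

h = 5.147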